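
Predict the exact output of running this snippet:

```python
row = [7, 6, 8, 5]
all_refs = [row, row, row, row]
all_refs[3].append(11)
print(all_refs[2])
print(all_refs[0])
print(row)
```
[7, 6, 8, 5, 11]
[7, 6, 8, 5, 11]
[7, 6, 8, 5, 11]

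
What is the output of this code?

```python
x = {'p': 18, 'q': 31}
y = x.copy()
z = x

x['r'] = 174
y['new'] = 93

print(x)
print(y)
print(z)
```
{'p': 18, 'q': 31, 'r': 174}
{'p': 18, 'q': 31, 'new': 93}
{'p': 18, 'q': 31, 'r': 174}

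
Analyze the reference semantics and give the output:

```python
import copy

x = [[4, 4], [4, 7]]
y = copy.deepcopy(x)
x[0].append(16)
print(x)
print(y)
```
[[4, 4, 16], [4, 7]]
[[4, 4], [4, 7]]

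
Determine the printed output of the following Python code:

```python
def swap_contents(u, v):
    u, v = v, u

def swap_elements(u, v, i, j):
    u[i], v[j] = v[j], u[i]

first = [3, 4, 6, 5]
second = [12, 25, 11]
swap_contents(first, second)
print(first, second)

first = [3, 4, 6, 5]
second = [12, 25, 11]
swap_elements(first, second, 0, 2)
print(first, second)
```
[3, 4, 6, 5] [12, 25, 11]
[11, 4, 6, 5] [12, 25, 3]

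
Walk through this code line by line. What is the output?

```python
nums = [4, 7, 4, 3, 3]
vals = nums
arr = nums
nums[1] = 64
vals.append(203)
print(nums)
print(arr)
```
[4, 64, 4, 3, 3, 203]
[4, 64, 4, 3, 3, 203]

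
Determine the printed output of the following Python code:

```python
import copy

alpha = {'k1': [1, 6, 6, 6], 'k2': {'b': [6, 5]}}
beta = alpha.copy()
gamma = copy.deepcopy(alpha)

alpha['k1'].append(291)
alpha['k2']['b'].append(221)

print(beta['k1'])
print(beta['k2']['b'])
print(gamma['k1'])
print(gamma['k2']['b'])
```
[1, 6, 6, 6, 291]
[6, 5, 221]
[1, 6, 6, 6]
[6, 5]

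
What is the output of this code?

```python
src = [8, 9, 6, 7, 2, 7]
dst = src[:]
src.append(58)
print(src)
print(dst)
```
[8, 9, 6, 7, 2, 7, 58]
[8, 9, 6, 7, 2, 7]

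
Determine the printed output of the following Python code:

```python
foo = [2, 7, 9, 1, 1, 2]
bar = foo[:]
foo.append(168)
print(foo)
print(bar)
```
[2, 7, 9, 1, 1, 2, 168]
[2, 7, 9, 1, 1, 2]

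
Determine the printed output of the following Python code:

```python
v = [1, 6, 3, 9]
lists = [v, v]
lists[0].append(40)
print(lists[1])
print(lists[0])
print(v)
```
[1, 6, 3, 9, 40]
[1, 6, 3, 9, 40]
[1, 6, 3, 9, 40]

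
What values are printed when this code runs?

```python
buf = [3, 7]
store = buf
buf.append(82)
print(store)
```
[3, 7, 82]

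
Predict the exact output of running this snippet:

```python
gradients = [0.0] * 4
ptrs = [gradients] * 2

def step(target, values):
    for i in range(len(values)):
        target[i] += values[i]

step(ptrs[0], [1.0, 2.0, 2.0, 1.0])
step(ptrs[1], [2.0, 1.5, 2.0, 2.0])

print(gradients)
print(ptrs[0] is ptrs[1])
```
[3.0, 3.5, 4.0, 3.0]
True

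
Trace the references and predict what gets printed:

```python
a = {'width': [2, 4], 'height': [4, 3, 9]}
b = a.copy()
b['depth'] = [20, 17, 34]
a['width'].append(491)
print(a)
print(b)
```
{'width': [2, 4, 491], 'height': [4, 3, 9]}
{'width': [2, 4, 491], 'height': [4, 3, 9], 'depth': [20, 17, 34]}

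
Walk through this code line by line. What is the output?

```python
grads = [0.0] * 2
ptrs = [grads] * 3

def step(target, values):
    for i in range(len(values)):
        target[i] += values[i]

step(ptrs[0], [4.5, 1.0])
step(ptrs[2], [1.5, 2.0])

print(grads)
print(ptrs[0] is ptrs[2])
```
[6.0, 3.0]
True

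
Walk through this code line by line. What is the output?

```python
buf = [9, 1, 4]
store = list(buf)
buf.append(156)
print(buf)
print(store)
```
[9, 1, 4, 156]
[9, 1, 4]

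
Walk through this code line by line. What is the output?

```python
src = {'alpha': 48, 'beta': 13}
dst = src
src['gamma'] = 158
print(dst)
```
{'alpha': 48, 'beta': 13, 'gamma': 158}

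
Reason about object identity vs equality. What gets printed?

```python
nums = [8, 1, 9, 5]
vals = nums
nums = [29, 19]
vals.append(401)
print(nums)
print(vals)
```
[29, 19]
[8, 1, 9, 5, 401]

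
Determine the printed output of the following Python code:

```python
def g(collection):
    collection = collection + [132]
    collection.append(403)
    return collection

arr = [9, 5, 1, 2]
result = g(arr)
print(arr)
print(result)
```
[9, 5, 1, 2]
[9, 5, 1, 2, 132, 403]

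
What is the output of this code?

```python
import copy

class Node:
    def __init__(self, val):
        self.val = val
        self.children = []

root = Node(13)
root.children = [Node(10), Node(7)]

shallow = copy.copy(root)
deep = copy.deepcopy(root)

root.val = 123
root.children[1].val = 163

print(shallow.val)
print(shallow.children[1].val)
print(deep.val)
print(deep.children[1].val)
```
13
163
13
7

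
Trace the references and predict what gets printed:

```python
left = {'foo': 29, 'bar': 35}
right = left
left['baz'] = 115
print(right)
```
{'foo': 29, 'bar': 35, 'baz': 115}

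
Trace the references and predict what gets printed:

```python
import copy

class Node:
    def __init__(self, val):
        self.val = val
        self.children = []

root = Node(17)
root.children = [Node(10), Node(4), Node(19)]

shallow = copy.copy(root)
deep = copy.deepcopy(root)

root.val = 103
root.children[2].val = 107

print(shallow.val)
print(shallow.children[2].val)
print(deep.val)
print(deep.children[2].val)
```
17
107
17
19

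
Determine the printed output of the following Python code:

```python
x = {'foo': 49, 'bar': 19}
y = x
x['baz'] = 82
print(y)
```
{'foo': 49, 'bar': 19, 'baz': 82}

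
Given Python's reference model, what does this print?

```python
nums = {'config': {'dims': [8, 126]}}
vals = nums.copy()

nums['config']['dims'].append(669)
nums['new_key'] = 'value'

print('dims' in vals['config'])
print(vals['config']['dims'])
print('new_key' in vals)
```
True
[8, 126, 669]
False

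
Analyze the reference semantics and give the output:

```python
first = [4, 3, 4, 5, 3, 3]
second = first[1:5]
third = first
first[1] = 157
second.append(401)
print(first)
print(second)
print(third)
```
[4, 157, 4, 5, 3, 3]
[3, 4, 5, 3, 401]
[4, 157, 4, 5, 3, 3]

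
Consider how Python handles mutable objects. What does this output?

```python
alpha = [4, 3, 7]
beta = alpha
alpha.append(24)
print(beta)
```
[4, 3, 7, 24]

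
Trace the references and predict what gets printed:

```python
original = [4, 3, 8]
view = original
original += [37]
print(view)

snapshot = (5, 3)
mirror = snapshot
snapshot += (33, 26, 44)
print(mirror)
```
[4, 3, 8, 37]
(5, 3)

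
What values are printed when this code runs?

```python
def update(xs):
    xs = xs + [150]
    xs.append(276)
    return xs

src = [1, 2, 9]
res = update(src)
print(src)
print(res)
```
[1, 2, 9]
[1, 2, 9, 150, 276]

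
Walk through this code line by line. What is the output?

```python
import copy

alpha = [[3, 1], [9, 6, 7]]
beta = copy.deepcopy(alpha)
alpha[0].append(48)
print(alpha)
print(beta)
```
[[3, 1, 48], [9, 6, 7]]
[[3, 1], [9, 6, 7]]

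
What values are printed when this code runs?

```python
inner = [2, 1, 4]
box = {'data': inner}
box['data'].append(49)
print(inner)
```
[2, 1, 4, 49]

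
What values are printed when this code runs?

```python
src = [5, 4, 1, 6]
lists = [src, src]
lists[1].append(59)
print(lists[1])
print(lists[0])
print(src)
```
[5, 4, 1, 6, 59]
[5, 4, 1, 6, 59]
[5, 4, 1, 6, 59]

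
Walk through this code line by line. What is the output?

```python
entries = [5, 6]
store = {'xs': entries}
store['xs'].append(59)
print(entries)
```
[5, 6, 59]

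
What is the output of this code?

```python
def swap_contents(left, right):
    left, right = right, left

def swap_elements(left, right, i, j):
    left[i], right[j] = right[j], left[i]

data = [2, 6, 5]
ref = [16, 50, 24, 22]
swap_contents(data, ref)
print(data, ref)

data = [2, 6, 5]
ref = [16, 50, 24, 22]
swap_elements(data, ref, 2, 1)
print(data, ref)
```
[2, 6, 5] [16, 50, 24, 22]
[2, 6, 50] [16, 5, 24, 22]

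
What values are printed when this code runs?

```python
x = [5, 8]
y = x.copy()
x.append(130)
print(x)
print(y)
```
[5, 8, 130]
[5, 8]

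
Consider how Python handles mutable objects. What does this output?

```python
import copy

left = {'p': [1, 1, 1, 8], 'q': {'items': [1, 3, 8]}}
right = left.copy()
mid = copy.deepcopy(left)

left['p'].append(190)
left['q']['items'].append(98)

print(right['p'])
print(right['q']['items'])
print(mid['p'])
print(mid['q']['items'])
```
[1, 1, 1, 8, 190]
[1, 3, 8, 98]
[1, 1, 1, 8]
[1, 3, 8]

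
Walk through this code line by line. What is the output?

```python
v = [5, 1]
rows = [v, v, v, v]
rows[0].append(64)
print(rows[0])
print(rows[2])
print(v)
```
[5, 1, 64]
[5, 1, 64]
[5, 1, 64]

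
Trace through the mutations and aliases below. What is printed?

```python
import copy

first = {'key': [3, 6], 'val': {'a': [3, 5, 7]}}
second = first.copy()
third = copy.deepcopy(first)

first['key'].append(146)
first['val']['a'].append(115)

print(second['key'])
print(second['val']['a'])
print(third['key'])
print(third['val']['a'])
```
[3, 6, 146]
[3, 5, 7, 115]
[3, 6]
[3, 5, 7]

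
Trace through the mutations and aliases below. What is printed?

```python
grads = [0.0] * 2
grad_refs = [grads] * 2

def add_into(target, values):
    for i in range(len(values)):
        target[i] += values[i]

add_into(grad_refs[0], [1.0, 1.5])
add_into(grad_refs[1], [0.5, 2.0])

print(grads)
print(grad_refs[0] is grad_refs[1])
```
[1.5, 3.5]
True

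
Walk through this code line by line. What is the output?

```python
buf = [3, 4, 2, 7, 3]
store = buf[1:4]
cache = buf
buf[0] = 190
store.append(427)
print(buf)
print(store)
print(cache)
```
[190, 4, 2, 7, 3]
[4, 2, 7, 427]
[190, 4, 2, 7, 3]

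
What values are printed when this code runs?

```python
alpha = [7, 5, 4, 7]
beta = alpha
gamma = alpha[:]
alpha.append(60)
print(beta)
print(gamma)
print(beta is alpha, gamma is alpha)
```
[7, 5, 4, 7, 60]
[7, 5, 4, 7]
True False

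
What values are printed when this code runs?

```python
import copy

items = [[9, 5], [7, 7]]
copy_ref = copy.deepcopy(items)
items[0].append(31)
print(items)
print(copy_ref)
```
[[9, 5, 31], [7, 7]]
[[9, 5], [7, 7]]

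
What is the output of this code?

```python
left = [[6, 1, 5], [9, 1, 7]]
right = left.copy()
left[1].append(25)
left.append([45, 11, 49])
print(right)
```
[[6, 1, 5], [9, 1, 7, 25]]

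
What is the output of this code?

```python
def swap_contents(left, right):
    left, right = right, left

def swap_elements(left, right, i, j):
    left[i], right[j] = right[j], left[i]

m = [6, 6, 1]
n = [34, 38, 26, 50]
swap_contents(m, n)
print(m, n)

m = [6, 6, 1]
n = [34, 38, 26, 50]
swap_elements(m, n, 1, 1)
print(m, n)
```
[6, 6, 1] [34, 38, 26, 50]
[6, 38, 1] [34, 6, 26, 50]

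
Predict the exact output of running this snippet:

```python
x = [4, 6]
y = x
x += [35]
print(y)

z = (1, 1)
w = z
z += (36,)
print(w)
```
[4, 6, 35]
(1, 1)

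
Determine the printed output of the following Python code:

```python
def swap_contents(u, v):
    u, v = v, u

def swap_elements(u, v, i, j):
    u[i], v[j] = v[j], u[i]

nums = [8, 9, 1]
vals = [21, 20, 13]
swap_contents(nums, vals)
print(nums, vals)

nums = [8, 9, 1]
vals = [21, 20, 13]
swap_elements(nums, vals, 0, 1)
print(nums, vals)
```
[8, 9, 1] [21, 20, 13]
[20, 9, 1] [21, 8, 13]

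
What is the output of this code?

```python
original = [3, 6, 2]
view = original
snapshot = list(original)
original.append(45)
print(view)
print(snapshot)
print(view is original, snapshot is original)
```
[3, 6, 2, 45]
[3, 6, 2]
True False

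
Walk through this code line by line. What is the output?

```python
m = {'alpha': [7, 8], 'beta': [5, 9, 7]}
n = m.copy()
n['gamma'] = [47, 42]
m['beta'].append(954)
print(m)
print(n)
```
{'alpha': [7, 8], 'beta': [5, 9, 7, 954]}
{'alpha': [7, 8], 'beta': [5, 9, 7, 954], 'gamma': [47, 42]}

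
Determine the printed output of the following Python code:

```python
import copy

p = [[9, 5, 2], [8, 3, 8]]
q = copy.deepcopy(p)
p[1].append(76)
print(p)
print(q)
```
[[9, 5, 2], [8, 3, 8, 76]]
[[9, 5, 2], [8, 3, 8]]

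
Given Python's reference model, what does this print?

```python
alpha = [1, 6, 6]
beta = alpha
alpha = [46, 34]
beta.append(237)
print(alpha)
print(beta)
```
[46, 34]
[1, 6, 6, 237]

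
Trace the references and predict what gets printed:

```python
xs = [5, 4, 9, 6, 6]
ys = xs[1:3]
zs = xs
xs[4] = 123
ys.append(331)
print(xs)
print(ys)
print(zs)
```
[5, 4, 9, 6, 123]
[4, 9, 331]
[5, 4, 9, 6, 123]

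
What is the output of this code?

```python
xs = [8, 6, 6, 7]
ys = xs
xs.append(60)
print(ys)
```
[8, 6, 6, 7, 60]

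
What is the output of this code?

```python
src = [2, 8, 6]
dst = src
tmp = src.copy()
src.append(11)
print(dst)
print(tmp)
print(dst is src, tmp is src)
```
[2, 8, 6, 11]
[2, 8, 6]
True False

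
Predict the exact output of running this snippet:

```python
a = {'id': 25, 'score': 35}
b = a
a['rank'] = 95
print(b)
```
{'id': 25, 'score': 35, 'rank': 95}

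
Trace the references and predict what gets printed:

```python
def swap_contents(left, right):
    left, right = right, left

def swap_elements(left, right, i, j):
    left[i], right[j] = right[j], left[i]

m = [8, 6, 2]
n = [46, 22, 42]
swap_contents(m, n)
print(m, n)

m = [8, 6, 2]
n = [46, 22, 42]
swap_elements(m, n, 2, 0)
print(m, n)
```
[8, 6, 2] [46, 22, 42]
[8, 6, 46] [2, 22, 42]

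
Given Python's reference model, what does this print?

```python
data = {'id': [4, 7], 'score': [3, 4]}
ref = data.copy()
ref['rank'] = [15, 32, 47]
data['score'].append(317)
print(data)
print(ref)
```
{'id': [4, 7], 'score': [3, 4, 317]}
{'id': [4, 7], 'score': [3, 4, 317], 'rank': [15, 32, 47]}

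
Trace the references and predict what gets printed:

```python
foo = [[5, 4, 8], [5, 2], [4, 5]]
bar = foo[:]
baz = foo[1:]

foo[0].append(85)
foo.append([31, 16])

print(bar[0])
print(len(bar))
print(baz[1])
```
[5, 4, 8, 85]
3
[4, 5]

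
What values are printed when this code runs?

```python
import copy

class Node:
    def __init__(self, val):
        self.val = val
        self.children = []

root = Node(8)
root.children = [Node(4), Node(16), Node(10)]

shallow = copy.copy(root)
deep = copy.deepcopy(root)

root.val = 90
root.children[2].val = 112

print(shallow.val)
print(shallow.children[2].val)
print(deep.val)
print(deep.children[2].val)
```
8
112
8
10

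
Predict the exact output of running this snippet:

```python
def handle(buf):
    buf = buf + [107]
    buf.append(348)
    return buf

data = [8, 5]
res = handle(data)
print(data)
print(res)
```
[8, 5]
[8, 5, 107, 348]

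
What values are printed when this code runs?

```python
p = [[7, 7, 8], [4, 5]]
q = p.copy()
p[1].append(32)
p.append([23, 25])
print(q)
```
[[7, 7, 8], [4, 5, 32]]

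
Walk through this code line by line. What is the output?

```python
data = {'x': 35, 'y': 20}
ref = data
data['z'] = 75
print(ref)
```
{'x': 35, 'y': 20, 'z': 75}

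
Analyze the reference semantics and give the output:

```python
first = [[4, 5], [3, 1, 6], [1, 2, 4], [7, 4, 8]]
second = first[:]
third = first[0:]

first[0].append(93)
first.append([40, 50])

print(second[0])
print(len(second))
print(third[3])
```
[4, 5, 93]
4
[7, 4, 8]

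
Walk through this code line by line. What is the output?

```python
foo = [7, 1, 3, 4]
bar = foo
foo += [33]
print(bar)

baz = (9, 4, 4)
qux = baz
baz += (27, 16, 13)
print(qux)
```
[7, 1, 3, 4, 33]
(9, 4, 4)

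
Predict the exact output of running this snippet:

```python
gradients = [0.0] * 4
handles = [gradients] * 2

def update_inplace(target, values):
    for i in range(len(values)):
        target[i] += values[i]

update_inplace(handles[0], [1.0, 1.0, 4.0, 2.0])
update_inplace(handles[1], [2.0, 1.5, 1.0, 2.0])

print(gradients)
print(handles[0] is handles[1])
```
[3.0, 2.5, 5.0, 4.0]
True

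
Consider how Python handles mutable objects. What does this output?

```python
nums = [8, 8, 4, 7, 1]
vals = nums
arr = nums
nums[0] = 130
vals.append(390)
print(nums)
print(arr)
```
[130, 8, 4, 7, 1, 390]
[130, 8, 4, 7, 1, 390]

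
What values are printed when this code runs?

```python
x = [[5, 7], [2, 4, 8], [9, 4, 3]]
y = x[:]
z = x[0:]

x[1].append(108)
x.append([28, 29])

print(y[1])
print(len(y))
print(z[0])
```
[2, 4, 8, 108]
3
[5, 7]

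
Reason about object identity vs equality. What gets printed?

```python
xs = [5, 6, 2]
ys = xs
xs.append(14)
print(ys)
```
[5, 6, 2, 14]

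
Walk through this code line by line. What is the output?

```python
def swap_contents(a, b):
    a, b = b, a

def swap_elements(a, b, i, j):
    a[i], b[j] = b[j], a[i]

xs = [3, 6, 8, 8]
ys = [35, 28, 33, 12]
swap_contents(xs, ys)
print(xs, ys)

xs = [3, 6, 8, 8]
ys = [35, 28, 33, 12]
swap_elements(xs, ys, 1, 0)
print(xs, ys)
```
[3, 6, 8, 8] [35, 28, 33, 12]
[3, 35, 8, 8] [6, 28, 33, 12]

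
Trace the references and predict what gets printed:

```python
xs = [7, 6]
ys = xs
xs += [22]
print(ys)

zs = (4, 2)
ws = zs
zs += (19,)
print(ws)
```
[7, 6, 22]
(4, 2)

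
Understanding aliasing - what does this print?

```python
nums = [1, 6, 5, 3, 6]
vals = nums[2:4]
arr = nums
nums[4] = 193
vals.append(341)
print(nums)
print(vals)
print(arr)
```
[1, 6, 5, 3, 193]
[5, 3, 341]
[1, 6, 5, 3, 193]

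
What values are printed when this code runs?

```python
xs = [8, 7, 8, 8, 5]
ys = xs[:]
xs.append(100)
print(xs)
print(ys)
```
[8, 7, 8, 8, 5, 100]
[8, 7, 8, 8, 5]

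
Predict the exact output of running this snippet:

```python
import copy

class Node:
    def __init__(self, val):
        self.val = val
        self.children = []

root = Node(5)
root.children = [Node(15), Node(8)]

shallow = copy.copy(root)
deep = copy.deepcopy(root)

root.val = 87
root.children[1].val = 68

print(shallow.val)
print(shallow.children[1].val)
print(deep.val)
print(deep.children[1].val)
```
5
68
5
8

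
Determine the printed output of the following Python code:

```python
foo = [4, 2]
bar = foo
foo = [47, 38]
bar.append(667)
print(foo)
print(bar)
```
[47, 38]
[4, 2, 667]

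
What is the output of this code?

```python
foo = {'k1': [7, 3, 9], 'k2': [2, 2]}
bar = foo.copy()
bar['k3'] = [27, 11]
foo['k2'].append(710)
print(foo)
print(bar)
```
{'k1': [7, 3, 9], 'k2': [2, 2, 710]}
{'k1': [7, 3, 9], 'k2': [2, 2, 710], 'k3': [27, 11]}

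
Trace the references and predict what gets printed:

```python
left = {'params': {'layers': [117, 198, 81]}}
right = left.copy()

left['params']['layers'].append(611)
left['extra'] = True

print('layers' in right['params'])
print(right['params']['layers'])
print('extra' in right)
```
True
[117, 198, 81, 611]
False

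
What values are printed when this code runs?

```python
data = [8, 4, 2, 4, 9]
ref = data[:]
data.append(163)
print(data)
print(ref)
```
[8, 4, 2, 4, 9, 163]
[8, 4, 2, 4, 9]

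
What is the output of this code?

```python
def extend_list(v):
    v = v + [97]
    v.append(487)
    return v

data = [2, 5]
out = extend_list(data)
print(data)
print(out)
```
[2, 5]
[2, 5, 97, 487]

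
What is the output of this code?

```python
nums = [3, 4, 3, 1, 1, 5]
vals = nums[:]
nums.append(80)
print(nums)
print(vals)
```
[3, 4, 3, 1, 1, 5, 80]
[3, 4, 3, 1, 1, 5]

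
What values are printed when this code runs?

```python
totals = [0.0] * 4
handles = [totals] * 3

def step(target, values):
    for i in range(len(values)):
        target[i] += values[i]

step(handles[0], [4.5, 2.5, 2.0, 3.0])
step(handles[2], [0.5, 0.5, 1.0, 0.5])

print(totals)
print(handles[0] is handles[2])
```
[5.0, 3.0, 3.0, 3.5]
True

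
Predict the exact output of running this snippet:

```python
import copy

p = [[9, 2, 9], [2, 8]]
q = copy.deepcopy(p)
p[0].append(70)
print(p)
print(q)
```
[[9, 2, 9, 70], [2, 8]]
[[9, 2, 9], [2, 8]]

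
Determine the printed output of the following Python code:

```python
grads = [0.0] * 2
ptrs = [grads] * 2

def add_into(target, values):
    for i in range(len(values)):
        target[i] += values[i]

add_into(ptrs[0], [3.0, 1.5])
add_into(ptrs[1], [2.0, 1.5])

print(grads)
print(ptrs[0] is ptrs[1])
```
[5.0, 3.0]
True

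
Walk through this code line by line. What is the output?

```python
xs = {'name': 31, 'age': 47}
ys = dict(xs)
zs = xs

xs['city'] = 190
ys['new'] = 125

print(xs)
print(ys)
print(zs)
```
{'name': 31, 'age': 47, 'city': 190}
{'name': 31, 'age': 47, 'new': 125}
{'name': 31, 'age': 47, 'city': 190}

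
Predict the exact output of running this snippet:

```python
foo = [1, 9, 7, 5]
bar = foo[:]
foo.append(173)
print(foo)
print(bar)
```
[1, 9, 7, 5, 173]
[1, 9, 7, 5]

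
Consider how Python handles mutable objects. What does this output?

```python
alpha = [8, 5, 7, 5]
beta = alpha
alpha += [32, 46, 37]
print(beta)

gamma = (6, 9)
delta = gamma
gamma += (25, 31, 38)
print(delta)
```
[8, 5, 7, 5, 32, 46, 37]
(6, 9)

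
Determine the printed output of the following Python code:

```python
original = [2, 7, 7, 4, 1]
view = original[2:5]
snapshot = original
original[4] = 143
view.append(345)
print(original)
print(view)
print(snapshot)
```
[2, 7, 7, 4, 143]
[7, 4, 1, 345]
[2, 7, 7, 4, 143]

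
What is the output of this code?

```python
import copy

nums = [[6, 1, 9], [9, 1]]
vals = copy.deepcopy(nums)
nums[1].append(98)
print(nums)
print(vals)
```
[[6, 1, 9], [9, 1, 98]]
[[6, 1, 9], [9, 1]]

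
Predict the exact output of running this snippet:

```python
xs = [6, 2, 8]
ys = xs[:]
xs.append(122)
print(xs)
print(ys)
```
[6, 2, 8, 122]
[6, 2, 8]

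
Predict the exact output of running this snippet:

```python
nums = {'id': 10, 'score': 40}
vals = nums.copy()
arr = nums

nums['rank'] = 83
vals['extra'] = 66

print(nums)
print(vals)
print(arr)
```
{'id': 10, 'score': 40, 'rank': 83}
{'id': 10, 'score': 40, 'extra': 66}
{'id': 10, 'score': 40, 'rank': 83}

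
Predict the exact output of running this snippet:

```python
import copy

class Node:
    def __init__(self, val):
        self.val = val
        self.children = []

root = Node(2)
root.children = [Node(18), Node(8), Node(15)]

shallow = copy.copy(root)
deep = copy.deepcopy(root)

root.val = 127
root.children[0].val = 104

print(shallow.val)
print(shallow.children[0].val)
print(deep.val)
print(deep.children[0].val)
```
2
104
2
18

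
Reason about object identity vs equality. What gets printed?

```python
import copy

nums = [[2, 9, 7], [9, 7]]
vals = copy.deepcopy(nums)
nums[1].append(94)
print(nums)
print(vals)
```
[[2, 9, 7], [9, 7, 94]]
[[2, 9, 7], [9, 7]]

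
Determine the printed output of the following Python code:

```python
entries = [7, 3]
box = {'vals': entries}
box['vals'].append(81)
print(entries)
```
[7, 3, 81]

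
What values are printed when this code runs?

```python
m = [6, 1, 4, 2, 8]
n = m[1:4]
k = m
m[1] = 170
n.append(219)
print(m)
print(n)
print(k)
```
[6, 170, 4, 2, 8]
[1, 4, 2, 219]
[6, 170, 4, 2, 8]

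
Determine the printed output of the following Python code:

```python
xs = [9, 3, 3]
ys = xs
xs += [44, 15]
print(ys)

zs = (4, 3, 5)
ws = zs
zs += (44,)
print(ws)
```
[9, 3, 3, 44, 15]
(4, 3, 5)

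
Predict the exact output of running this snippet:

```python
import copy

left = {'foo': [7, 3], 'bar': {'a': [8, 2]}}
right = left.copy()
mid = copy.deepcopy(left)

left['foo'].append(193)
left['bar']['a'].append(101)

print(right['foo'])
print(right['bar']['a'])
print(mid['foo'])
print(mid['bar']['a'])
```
[7, 3, 193]
[8, 2, 101]
[7, 3]
[8, 2]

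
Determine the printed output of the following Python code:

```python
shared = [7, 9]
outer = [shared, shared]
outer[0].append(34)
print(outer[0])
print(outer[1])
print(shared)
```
[7, 9, 34]
[7, 9, 34]
[7, 9, 34]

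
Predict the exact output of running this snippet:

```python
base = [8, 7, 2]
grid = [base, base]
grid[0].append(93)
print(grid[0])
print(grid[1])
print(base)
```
[8, 7, 2, 93]
[8, 7, 2, 93]
[8, 7, 2, 93]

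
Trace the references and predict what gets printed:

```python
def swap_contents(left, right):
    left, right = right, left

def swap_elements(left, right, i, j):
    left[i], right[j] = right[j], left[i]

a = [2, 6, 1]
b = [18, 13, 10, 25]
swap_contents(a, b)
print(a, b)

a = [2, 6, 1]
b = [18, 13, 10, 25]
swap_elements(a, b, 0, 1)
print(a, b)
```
[2, 6, 1] [18, 13, 10, 25]
[13, 6, 1] [18, 2, 10, 25]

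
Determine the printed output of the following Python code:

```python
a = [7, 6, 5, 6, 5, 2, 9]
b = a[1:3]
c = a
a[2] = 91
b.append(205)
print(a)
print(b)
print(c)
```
[7, 6, 91, 6, 5, 2, 9]
[6, 5, 205]
[7, 6, 91, 6, 5, 2, 9]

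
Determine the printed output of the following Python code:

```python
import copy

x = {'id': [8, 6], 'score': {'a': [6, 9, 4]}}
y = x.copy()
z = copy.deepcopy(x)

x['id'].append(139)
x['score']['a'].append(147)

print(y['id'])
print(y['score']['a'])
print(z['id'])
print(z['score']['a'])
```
[8, 6, 139]
[6, 9, 4, 147]
[8, 6]
[6, 9, 4]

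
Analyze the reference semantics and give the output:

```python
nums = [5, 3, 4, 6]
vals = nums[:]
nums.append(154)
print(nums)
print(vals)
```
[5, 3, 4, 6, 154]
[5, 3, 4, 6]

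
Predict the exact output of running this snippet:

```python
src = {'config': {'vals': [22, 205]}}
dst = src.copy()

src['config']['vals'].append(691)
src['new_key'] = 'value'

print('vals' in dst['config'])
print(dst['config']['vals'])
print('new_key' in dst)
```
True
[22, 205, 691]
False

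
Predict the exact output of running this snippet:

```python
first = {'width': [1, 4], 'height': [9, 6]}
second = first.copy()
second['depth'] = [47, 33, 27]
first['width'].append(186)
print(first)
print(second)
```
{'width': [1, 4, 186], 'height': [9, 6]}
{'width': [1, 4, 186], 'height': [9, 6], 'depth': [47, 33, 27]}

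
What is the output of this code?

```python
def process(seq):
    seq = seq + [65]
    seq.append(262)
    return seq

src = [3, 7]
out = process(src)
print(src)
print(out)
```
[3, 7]
[3, 7, 65, 262]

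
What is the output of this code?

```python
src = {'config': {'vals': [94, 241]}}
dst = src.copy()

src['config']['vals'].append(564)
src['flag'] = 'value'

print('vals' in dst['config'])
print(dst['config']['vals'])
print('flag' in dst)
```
True
[94, 241, 564]
False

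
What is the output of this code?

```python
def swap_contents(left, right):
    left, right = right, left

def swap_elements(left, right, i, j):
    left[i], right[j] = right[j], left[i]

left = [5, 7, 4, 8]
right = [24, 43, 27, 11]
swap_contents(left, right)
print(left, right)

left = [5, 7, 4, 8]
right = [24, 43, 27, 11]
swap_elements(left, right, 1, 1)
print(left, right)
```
[5, 7, 4, 8] [24, 43, 27, 11]
[5, 43, 4, 8] [24, 7, 27, 11]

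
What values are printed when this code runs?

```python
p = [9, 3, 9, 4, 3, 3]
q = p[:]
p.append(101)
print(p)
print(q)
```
[9, 3, 9, 4, 3, 3, 101]
[9, 3, 9, 4, 3, 3]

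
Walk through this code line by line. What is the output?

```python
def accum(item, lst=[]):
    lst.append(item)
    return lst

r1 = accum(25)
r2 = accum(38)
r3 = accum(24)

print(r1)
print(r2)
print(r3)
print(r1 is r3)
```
[25, 38, 24]
[25, 38, 24]
[25, 38, 24]
True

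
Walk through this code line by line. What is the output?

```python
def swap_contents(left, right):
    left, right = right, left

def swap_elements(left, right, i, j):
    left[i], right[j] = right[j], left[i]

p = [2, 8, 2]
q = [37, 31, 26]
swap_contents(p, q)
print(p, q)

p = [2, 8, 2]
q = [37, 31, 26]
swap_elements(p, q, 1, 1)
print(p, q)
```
[2, 8, 2] [37, 31, 26]
[2, 31, 2] [37, 8, 26]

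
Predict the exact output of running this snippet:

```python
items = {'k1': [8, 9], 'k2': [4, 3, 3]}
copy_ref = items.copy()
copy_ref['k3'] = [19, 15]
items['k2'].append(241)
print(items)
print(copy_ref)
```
{'k1': [8, 9], 'k2': [4, 3, 3, 241]}
{'k1': [8, 9], 'k2': [4, 3, 3, 241], 'k3': [19, 15]}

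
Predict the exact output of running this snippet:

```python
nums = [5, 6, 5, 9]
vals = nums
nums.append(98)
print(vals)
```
[5, 6, 5, 9, 98]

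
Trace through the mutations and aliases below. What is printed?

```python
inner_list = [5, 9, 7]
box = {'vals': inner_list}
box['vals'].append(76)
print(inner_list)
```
[5, 9, 7, 76]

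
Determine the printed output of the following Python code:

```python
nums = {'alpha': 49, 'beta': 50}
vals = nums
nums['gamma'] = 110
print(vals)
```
{'alpha': 49, 'beta': 50, 'gamma': 110}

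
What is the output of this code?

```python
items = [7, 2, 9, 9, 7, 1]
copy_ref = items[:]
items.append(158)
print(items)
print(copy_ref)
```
[7, 2, 9, 9, 7, 1, 158]
[7, 2, 9, 9, 7, 1]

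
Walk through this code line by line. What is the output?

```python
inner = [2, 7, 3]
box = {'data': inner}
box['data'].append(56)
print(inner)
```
[2, 7, 3, 56]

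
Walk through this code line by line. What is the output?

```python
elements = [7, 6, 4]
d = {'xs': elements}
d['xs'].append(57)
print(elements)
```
[7, 6, 4, 57]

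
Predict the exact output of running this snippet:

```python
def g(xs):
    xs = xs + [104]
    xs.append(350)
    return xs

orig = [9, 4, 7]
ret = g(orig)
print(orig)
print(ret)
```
[9, 4, 7]
[9, 4, 7, 104, 350]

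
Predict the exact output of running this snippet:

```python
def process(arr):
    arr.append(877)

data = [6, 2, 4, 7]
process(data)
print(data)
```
[6, 2, 4, 7, 877]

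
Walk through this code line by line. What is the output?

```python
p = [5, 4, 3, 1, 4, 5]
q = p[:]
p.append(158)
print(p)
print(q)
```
[5, 4, 3, 1, 4, 5, 158]
[5, 4, 3, 1, 4, 5]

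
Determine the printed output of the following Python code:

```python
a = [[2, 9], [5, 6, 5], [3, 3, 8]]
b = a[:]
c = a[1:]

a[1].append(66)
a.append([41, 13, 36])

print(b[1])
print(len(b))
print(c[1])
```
[5, 6, 5, 66]
3
[3, 3, 8]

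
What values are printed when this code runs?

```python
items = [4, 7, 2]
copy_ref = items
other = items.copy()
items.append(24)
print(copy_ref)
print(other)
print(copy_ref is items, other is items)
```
[4, 7, 2, 24]
[4, 7, 2]
True False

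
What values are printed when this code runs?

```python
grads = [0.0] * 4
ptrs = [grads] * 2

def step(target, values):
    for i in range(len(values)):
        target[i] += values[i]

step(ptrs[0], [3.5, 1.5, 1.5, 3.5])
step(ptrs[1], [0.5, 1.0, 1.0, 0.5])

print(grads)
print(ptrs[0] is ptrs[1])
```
[4.0, 2.5, 2.5, 4.0]
True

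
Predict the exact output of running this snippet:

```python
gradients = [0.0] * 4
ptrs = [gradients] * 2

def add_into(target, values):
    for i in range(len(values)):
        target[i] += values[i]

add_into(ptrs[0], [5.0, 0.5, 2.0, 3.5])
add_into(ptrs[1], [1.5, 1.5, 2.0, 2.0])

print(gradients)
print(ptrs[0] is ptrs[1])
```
[6.5, 2.0, 4.0, 5.5]
True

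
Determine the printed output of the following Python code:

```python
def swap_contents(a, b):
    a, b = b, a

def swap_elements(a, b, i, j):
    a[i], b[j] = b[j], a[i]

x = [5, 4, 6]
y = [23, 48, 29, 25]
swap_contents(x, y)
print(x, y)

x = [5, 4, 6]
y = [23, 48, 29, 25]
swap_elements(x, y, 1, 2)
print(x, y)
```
[5, 4, 6] [23, 48, 29, 25]
[5, 29, 6] [23, 48, 4, 25]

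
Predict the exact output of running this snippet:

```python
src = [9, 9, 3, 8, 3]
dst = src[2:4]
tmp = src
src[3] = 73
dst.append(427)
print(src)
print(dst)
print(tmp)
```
[9, 9, 3, 73, 3]
[3, 8, 427]
[9, 9, 3, 73, 3]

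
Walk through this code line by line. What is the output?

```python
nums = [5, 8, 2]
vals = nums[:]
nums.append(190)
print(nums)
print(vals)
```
[5, 8, 2, 190]
[5, 8, 2]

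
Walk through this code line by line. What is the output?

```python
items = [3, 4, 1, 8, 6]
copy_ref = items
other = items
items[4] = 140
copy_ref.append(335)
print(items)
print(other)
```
[3, 4, 1, 8, 140, 335]
[3, 4, 1, 8, 140, 335]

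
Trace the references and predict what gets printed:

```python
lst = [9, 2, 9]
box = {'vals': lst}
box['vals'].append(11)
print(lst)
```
[9, 2, 9, 11]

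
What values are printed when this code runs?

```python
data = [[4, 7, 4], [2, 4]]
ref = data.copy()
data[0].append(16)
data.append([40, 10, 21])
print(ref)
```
[[4, 7, 4, 16], [2, 4]]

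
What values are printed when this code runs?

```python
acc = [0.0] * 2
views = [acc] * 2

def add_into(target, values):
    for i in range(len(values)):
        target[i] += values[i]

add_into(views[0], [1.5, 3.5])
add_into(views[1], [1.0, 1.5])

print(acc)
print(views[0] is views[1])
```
[2.5, 5.0]
True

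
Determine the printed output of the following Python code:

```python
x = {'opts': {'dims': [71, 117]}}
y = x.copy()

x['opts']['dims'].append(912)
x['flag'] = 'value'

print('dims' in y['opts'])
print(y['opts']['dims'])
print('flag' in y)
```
True
[71, 117, 912]
False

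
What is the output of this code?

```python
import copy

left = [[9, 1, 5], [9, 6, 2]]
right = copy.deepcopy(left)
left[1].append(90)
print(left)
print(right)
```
[[9, 1, 5], [9, 6, 2, 90]]
[[9, 1, 5], [9, 6, 2]]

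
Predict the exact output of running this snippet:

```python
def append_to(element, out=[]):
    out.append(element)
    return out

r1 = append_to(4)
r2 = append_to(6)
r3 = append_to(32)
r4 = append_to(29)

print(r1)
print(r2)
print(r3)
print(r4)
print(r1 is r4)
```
[4, 6, 32, 29]
[4, 6, 32, 29]
[4, 6, 32, 29]
[4, 6, 32, 29]
True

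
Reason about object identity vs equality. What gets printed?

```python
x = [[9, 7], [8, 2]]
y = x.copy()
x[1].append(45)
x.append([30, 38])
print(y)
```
[[9, 7], [8, 2, 45]]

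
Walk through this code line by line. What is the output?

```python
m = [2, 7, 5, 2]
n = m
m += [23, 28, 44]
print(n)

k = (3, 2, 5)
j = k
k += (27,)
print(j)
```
[2, 7, 5, 2, 23, 28, 44]
(3, 2, 5)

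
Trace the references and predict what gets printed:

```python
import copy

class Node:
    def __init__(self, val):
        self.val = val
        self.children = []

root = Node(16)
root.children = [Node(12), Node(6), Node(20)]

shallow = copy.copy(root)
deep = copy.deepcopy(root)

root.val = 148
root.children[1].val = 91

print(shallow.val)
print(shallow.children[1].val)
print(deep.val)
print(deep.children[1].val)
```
16
91
16
6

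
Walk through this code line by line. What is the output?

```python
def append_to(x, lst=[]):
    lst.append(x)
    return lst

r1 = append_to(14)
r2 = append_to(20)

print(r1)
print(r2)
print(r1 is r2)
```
[14, 20]
[14, 20]
True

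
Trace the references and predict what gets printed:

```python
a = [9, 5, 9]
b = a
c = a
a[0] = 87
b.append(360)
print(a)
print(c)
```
[87, 5, 9, 360]
[87, 5, 9, 360]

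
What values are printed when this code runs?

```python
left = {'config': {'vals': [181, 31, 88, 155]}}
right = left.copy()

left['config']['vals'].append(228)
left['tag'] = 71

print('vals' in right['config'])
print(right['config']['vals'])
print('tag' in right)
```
True
[181, 31, 88, 155, 228]
False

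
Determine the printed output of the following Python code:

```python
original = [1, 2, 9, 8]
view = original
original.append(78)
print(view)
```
[1, 2, 9, 8, 78]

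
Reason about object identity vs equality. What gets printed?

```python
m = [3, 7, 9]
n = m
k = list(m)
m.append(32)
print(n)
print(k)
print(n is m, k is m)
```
[3, 7, 9, 32]
[3, 7, 9]
True False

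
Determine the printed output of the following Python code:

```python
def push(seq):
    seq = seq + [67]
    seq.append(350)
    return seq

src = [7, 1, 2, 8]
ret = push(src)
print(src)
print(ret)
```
[7, 1, 2, 8]
[7, 1, 2, 8, 67, 350]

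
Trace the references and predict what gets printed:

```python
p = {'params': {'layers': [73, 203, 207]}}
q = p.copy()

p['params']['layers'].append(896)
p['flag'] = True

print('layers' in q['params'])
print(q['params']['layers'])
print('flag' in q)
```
True
[73, 203, 207, 896]
False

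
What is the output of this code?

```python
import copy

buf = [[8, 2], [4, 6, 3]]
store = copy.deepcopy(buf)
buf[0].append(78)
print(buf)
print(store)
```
[[8, 2, 78], [4, 6, 3]]
[[8, 2], [4, 6, 3]]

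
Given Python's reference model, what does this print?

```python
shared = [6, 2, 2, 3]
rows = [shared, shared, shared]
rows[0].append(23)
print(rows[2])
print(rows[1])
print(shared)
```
[6, 2, 2, 3, 23]
[6, 2, 2, 3, 23]
[6, 2, 2, 3, 23]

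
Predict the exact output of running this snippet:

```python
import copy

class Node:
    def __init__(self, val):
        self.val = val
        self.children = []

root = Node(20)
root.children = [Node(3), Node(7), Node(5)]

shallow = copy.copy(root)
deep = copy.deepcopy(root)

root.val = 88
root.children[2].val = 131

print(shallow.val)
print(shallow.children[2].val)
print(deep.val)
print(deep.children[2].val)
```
20
131
20
5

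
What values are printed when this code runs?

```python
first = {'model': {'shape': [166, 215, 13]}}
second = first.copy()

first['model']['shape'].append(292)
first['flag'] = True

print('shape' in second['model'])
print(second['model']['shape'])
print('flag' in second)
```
True
[166, 215, 13, 292]
False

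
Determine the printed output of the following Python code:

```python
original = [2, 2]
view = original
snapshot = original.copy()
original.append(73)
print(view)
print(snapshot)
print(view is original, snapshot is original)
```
[2, 2, 73]
[2, 2]
True False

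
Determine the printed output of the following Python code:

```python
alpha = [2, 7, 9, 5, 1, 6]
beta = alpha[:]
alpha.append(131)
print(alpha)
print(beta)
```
[2, 7, 9, 5, 1, 6, 131]
[2, 7, 9, 5, 1, 6]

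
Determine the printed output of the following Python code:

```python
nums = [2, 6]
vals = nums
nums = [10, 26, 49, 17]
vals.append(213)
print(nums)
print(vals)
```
[10, 26, 49, 17]
[2, 6, 213]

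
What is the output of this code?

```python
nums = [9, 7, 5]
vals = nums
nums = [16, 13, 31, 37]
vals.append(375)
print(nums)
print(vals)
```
[16, 13, 31, 37]
[9, 7, 5, 375]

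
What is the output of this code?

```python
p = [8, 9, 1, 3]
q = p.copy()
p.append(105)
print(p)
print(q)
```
[8, 9, 1, 3, 105]
[8, 9, 1, 3]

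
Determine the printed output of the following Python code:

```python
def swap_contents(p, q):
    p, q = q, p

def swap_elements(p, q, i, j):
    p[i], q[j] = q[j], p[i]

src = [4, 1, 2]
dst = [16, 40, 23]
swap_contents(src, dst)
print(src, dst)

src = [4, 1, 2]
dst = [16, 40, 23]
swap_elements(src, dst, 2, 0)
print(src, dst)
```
[4, 1, 2] [16, 40, 23]
[4, 1, 16] [2, 40, 23]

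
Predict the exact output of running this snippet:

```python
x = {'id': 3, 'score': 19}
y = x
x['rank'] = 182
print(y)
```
{'id': 3, 'score': 19, 'rank': 182}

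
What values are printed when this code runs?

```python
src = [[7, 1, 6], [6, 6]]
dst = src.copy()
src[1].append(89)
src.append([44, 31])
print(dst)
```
[[7, 1, 6], [6, 6, 89]]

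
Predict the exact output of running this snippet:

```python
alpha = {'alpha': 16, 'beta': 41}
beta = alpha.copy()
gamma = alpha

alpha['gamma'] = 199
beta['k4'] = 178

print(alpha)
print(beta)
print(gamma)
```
{'alpha': 16, 'beta': 41, 'gamma': 199}
{'alpha': 16, 'beta': 41, 'k4': 178}
{'alpha': 16, 'beta': 41, 'gamma': 199}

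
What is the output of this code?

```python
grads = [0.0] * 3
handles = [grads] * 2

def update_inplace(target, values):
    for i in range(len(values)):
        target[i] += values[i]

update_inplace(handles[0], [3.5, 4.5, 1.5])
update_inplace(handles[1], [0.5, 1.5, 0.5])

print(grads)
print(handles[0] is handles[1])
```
[4.0, 6.0, 2.0]
True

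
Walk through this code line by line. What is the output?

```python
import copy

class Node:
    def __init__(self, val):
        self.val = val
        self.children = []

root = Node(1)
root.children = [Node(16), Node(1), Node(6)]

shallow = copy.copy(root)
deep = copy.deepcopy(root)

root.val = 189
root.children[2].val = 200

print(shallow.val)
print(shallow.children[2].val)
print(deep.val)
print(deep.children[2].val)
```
1
200
1
6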